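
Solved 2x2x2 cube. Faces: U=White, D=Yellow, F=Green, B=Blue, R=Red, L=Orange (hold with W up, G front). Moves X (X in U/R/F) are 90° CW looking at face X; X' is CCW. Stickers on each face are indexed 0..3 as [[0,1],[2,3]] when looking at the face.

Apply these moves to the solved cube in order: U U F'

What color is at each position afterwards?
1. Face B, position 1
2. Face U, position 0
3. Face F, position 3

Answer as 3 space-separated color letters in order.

After move 1 (U): U=WWWW F=RRGG R=BBRR B=OOBB L=GGOO
After move 2 (U): U=WWWW F=BBGG R=OORR B=GGBB L=RROO
After move 3 (F'): F=BGBG U=WWOR R=YOYR D=ROYY L=RWOW
Query 1: B[1] = G
Query 2: U[0] = W
Query 3: F[3] = G

Answer: G W G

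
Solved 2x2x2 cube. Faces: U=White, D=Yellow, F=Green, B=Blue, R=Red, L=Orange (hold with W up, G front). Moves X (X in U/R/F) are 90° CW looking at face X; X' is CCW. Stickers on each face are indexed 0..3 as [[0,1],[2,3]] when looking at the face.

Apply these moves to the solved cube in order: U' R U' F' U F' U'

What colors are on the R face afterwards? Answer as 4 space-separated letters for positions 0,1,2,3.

Answer: Y G R G

Derivation:
After move 1 (U'): U=WWWW F=OOGG R=GGRR B=RRBB L=BBOO
After move 2 (R): R=RGRG U=WOWG F=OYGY D=YBYR B=WRWB
After move 3 (U'): U=OGWW F=BBGY R=OYRG B=RGWB L=WROO
After move 4 (F'): F=BYBG U=OGOR R=BYYG D=ROYR L=WWOW
After move 5 (U): U=OORG F=BYBG R=RGYG B=WWWB L=BYOW
After move 6 (F'): F=YGBB U=OORY R=OGRG D=YWYR L=BGOR
After move 7 (U'): U=OYOR F=BGBB R=YGRG B=OGWB L=WWOR
Query: R face = YGRG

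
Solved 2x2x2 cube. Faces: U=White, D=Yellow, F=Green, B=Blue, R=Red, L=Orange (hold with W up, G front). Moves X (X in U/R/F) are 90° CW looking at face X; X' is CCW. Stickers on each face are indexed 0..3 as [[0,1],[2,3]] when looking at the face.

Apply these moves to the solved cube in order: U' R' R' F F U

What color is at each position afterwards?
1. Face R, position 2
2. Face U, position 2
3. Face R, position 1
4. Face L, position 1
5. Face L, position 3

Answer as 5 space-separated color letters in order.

Answer: B Y R G R

Derivation:
After move 1 (U'): U=WWWW F=OOGG R=GGRR B=RRBB L=BBOO
After move 2 (R'): R=GRGR U=WBWR F=OWGW D=YOYG B=YRYB
After move 3 (R'): R=RRGG U=WYWY F=OBGR D=YWYW B=GROB
After move 4 (F): F=GORB U=WYOB R=WRYG D=GRYW L=BYOW
After move 5 (F): F=RGBO U=WYWY R=ORBG D=YWYW L=BGOR
After move 6 (U): U=WWYY F=ORBO R=GRBG B=BGOB L=RGOR
Query 1: R[2] = B
Query 2: U[2] = Y
Query 3: R[1] = R
Query 4: L[1] = G
Query 5: L[3] = R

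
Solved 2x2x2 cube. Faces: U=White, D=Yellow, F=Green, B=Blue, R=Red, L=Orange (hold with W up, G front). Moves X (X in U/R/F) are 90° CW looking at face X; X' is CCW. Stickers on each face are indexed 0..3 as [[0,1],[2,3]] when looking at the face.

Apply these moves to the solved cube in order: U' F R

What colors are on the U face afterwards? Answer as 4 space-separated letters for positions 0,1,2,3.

Answer: W O O O

Derivation:
After move 1 (U'): U=WWWW F=OOGG R=GGRR B=RRBB L=BBOO
After move 2 (F): F=GOGO U=WWOB R=WGWR D=RGYY L=BYOY
After move 3 (R): R=WWRG U=WOOO F=GGGY D=RBYR B=BRWB
Query: U face = WOOO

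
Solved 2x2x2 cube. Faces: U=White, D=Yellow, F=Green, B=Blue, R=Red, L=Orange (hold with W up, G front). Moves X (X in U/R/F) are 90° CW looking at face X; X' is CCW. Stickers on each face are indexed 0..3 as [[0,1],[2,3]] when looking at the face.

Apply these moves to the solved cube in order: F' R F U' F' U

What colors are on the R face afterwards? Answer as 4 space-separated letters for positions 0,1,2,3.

After move 1 (F'): F=GGGG U=WWRR R=YRYR D=OOYY L=OWOW
After move 2 (R): R=YYRR U=WGRG F=GOGY D=OBYB B=RBWB
After move 3 (F): F=GGYO U=WGWW R=RYGR D=RYYB L=OOOB
After move 4 (U'): U=GWWW F=OOYO R=GGGR B=RYWB L=RBOB
After move 5 (F'): F=OOOY U=GWGG R=YGRR D=BBYB L=RWOW
After move 6 (U): U=GGGW F=YGOY R=RYRR B=RWWB L=OOOW
Query: R face = RYRR

Answer: R Y R R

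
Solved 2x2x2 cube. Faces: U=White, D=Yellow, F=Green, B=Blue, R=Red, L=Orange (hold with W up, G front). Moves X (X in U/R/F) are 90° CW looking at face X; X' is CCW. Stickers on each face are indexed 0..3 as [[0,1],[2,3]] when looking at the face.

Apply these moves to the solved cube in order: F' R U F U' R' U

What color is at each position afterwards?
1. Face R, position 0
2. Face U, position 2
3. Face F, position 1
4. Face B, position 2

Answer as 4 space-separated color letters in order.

Answer: B G R R

Derivation:
After move 1 (F'): F=GGGG U=WWRR R=YRYR D=OOYY L=OWOW
After move 2 (R): R=YYRR U=WGRG F=GOGY D=OBYB B=RBWB
After move 3 (U): U=RWGG F=YYGY R=RBRR B=OWWB L=GOOW
After move 4 (F): F=GYYY U=RWWO R=GBGR D=RRYB L=GOOB
After move 5 (U'): U=WORW F=GOYY R=GYGR B=GBWB L=OWOB
After move 6 (R'): R=YRGG U=WWRG F=GOYW D=ROYY B=BBRB
After move 7 (U): U=RWGW F=YRYW R=BBGG B=OWRB L=GOOB
Query 1: R[0] = B
Query 2: U[2] = G
Query 3: F[1] = R
Query 4: B[2] = R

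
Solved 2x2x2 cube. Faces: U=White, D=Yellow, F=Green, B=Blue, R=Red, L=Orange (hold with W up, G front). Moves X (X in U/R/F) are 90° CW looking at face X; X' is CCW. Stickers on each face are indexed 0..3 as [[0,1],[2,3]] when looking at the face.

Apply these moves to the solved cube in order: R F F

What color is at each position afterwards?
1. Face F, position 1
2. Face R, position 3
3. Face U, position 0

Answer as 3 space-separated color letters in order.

After move 1 (R): R=RRRR U=WGWG F=GYGY D=YBYB B=WBWB
After move 2 (F): F=GGYY U=WGOO R=WRGR D=RRYB L=OYOB
After move 3 (F): F=YGYG U=WGBY R=OROR D=GWYB L=OROR
Query 1: F[1] = G
Query 2: R[3] = R
Query 3: U[0] = W

Answer: G R W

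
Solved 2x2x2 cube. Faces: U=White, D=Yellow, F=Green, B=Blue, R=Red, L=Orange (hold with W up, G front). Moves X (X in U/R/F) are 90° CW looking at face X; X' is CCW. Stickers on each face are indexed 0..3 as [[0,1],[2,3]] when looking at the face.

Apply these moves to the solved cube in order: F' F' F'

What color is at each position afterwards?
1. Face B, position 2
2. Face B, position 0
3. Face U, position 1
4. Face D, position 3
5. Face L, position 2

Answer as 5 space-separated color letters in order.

After move 1 (F'): F=GGGG U=WWRR R=YRYR D=OOYY L=OWOW
After move 2 (F'): F=GGGG U=WWYY R=OROR D=WWYY L=OROR
After move 3 (F'): F=GGGG U=WWOO R=WRWR D=RRYY L=OYOY
Query 1: B[2] = B
Query 2: B[0] = B
Query 3: U[1] = W
Query 4: D[3] = Y
Query 5: L[2] = O

Answer: B B W Y O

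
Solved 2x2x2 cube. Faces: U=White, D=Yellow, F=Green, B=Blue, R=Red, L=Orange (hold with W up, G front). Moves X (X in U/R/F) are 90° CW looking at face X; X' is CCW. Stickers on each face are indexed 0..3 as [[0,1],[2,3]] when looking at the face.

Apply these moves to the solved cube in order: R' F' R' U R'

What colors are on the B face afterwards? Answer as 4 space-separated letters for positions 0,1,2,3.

Answer: G B W B

Derivation:
After move 1 (R'): R=RRRR U=WBWB F=GWGW D=YGYG B=YBYB
After move 2 (F'): F=WWGG U=WBRR R=GRYR D=OOYG L=OBOW
After move 3 (R'): R=RRGY U=WYRY F=WBGR D=OWYG B=GBOB
After move 4 (U): U=RWYY F=RRGR R=GBGY B=OBOB L=WBOW
After move 5 (R'): R=BYGG U=ROYO F=RWGY D=ORYR B=GBWB
Query: B face = GBWB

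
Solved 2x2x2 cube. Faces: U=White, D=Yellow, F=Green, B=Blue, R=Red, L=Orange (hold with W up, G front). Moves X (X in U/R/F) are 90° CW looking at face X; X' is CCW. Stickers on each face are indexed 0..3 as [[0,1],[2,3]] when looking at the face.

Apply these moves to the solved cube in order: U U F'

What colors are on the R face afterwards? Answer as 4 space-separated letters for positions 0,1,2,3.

Answer: Y O Y R

Derivation:
After move 1 (U): U=WWWW F=RRGG R=BBRR B=OOBB L=GGOO
After move 2 (U): U=WWWW F=BBGG R=OORR B=GGBB L=RROO
After move 3 (F'): F=BGBG U=WWOR R=YOYR D=ROYY L=RWOW
Query: R face = YOYR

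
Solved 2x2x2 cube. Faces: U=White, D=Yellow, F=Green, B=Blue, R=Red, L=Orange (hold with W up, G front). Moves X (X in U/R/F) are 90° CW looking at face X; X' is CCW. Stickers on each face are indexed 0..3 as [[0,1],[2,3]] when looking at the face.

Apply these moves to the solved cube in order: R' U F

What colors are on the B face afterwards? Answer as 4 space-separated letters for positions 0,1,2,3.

After move 1 (R'): R=RRRR U=WBWB F=GWGW D=YGYG B=YBYB
After move 2 (U): U=WWBB F=RRGW R=YBRR B=OOYB L=GWOO
After move 3 (F): F=GRWR U=WWOW R=BBBR D=RYYG L=GYOG
Query: B face = OOYB

Answer: O O Y B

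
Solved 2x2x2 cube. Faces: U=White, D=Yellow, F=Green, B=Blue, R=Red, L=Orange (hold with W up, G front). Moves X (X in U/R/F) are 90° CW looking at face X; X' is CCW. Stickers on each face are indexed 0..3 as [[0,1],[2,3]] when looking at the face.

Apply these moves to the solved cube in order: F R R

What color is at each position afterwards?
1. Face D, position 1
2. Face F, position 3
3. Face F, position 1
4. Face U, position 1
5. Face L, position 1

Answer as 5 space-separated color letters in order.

Answer: W B B R Y

Derivation:
After move 1 (F): F=GGGG U=WWOO R=WRWR D=RRYY L=OYOY
After move 2 (R): R=WWRR U=WGOG F=GRGY D=RBYB B=OBWB
After move 3 (R): R=RWRW U=WROY F=GBGB D=RWYO B=GBGB
Query 1: D[1] = W
Query 2: F[3] = B
Query 3: F[1] = B
Query 4: U[1] = R
Query 5: L[1] = Y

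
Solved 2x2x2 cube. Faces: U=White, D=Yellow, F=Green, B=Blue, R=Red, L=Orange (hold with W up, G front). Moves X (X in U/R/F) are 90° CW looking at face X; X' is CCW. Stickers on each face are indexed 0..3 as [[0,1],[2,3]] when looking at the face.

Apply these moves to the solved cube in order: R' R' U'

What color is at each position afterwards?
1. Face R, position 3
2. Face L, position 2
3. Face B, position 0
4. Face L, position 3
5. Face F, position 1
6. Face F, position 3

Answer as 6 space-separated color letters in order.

Answer: R O R O O B

Derivation:
After move 1 (R'): R=RRRR U=WBWB F=GWGW D=YGYG B=YBYB
After move 2 (R'): R=RRRR U=WYWY F=GBGB D=YWYW B=GBGB
After move 3 (U'): U=YYWW F=OOGB R=GBRR B=RRGB L=GBOO
Query 1: R[3] = R
Query 2: L[2] = O
Query 3: B[0] = R
Query 4: L[3] = O
Query 5: F[1] = O
Query 6: F[3] = B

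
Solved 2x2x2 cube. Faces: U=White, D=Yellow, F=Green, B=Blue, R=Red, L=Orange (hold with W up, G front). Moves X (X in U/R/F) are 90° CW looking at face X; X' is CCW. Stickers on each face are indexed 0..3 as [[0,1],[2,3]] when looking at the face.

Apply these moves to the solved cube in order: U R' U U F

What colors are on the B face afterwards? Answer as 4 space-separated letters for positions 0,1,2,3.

Answer: R W Y B

Derivation:
After move 1 (U): U=WWWW F=RRGG R=BBRR B=OOBB L=GGOO
After move 2 (R'): R=BRBR U=WBWO F=RWGW D=YRYG B=YOYB
After move 3 (U): U=WWOB F=BRGW R=YOBR B=GGYB L=RWOO
After move 4 (U): U=OWBW F=YOGW R=GGBR B=RWYB L=BROO
After move 5 (F): F=GYWO U=OWOR R=BGWR D=BGYG L=BYOR
Query: B face = RWYB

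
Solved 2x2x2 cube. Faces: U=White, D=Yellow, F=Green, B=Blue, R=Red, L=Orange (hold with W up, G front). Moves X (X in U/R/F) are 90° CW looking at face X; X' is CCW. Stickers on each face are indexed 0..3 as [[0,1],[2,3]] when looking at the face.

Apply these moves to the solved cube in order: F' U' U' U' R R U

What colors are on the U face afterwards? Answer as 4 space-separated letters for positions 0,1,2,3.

Answer: R R Y O

Derivation:
After move 1 (F'): F=GGGG U=WWRR R=YRYR D=OOYY L=OWOW
After move 2 (U'): U=WRWR F=OWGG R=GGYR B=YRBB L=BBOW
After move 3 (U'): U=RRWW F=BBGG R=OWYR B=GGBB L=YROW
After move 4 (U'): U=RWRW F=YRGG R=BBYR B=OWBB L=GGOW
After move 5 (R): R=YBRB U=RRRG F=YOGY D=OBYO B=WWWB
After move 6 (R): R=RYBB U=RORY F=YBGO D=OWYW B=GWRB
After move 7 (U): U=RRYO F=RYGO R=GWBB B=GGRB L=YBOW
Query: U face = RRYO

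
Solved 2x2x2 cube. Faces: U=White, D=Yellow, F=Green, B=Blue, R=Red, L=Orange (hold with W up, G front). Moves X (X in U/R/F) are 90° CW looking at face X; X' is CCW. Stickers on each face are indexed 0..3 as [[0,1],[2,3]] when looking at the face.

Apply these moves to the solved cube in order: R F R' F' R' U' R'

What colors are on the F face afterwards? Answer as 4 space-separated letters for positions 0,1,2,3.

After move 1 (R): R=RRRR U=WGWG F=GYGY D=YBYB B=WBWB
After move 2 (F): F=GGYY U=WGOO R=WRGR D=RRYB L=OYOB
After move 3 (R'): R=RRWG U=WWOW F=GGYO D=RGYY B=BBRB
After move 4 (F'): F=GOGY U=WWRW R=GRRG D=YBYY L=OWOO
After move 5 (R'): R=RGGR U=WRRB F=GWGW D=YOYY B=YBBB
After move 6 (U'): U=RBWR F=OWGW R=GWGR B=RGBB L=YBOO
After move 7 (R'): R=WRGG U=RBWR F=OBGR D=YWYW B=YGOB
Query: F face = OBGR

Answer: O B G R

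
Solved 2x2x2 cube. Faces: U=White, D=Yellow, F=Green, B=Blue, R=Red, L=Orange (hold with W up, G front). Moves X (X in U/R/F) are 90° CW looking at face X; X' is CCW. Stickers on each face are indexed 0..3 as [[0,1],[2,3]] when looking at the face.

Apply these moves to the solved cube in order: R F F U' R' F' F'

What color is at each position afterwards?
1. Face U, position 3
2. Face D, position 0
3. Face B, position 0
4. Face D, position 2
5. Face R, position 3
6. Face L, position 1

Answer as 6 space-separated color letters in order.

After move 1 (R): R=RRRR U=WGWG F=GYGY D=YBYB B=WBWB
After move 2 (F): F=GGYY U=WGOO R=WRGR D=RRYB L=OYOB
After move 3 (F): F=YGYG U=WGBY R=OROR D=GWYB L=OROR
After move 4 (U'): U=GYWB F=ORYG R=YGOR B=ORWB L=WBOR
After move 5 (R'): R=GRYO U=GWWO F=OYYB D=GRYG B=BRWB
After move 6 (F'): F=YBOY U=GWGY R=RRGO D=BRYG L=WOOW
After move 7 (F'): F=BYYO U=GWRG R=RRBO D=OWYG L=WYOG
Query 1: U[3] = G
Query 2: D[0] = O
Query 3: B[0] = B
Query 4: D[2] = Y
Query 5: R[3] = O
Query 6: L[1] = Y

Answer: G O B Y O Y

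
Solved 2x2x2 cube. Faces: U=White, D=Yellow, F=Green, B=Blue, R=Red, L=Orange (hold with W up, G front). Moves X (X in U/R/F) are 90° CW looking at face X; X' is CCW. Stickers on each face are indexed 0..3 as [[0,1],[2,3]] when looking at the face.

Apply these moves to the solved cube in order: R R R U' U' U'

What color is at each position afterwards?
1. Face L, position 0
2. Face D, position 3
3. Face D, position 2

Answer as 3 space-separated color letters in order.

After move 1 (R): R=RRRR U=WGWG F=GYGY D=YBYB B=WBWB
After move 2 (R): R=RRRR U=WYWY F=GBGB D=YWYW B=GBGB
After move 3 (R): R=RRRR U=WBWB F=GWGW D=YGYG B=YBYB
After move 4 (U'): U=BBWW F=OOGW R=GWRR B=RRYB L=YBOO
After move 5 (U'): U=BWBW F=YBGW R=OORR B=GWYB L=RROO
After move 6 (U'): U=WWBB F=RRGW R=YBRR B=OOYB L=GWOO
Query 1: L[0] = G
Query 2: D[3] = G
Query 3: D[2] = Y

Answer: G G Y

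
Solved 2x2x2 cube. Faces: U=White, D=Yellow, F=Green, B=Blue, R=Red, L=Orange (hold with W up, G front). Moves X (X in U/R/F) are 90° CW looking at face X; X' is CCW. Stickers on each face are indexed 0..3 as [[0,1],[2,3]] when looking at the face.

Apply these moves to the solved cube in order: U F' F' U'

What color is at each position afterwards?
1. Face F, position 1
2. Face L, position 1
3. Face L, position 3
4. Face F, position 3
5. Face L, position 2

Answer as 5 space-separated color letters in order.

Answer: R O B R O

Derivation:
After move 1 (U): U=WWWW F=RRGG R=BBRR B=OOBB L=GGOO
After move 2 (F'): F=RGRG U=WWBR R=YBYR D=GOYY L=GWOW
After move 3 (F'): F=GGRR U=WWYY R=OBGR D=WWYY L=GROB
After move 4 (U'): U=WYWY F=GRRR R=GGGR B=OBBB L=OOOB
Query 1: F[1] = R
Query 2: L[1] = O
Query 3: L[3] = B
Query 4: F[3] = R
Query 5: L[2] = O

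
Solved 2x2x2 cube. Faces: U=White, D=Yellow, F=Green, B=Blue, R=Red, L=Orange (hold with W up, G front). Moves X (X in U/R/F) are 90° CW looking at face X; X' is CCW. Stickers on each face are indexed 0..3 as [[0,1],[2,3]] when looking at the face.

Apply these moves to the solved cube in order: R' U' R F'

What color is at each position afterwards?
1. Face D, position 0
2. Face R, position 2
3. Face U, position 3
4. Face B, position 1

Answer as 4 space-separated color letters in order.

Answer: B Y R R

Derivation:
After move 1 (R'): R=RRRR U=WBWB F=GWGW D=YGYG B=YBYB
After move 2 (U'): U=BBWW F=OOGW R=GWRR B=RRYB L=YBOO
After move 3 (R): R=RGRW U=BOWW F=OGGG D=YYYR B=WRBB
After move 4 (F'): F=GGOG U=BORR R=YGYW D=BOYR L=YWOW
Query 1: D[0] = B
Query 2: R[2] = Y
Query 3: U[3] = R
Query 4: B[1] = R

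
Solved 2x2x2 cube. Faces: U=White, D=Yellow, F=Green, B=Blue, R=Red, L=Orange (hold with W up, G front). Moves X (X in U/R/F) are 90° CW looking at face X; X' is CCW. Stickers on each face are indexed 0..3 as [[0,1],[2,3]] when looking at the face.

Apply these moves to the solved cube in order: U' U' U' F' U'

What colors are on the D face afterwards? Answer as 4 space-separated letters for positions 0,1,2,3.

After move 1 (U'): U=WWWW F=OOGG R=GGRR B=RRBB L=BBOO
After move 2 (U'): U=WWWW F=BBGG R=OORR B=GGBB L=RROO
After move 3 (U'): U=WWWW F=RRGG R=BBRR B=OOBB L=GGOO
After move 4 (F'): F=RGRG U=WWBR R=YBYR D=GOYY L=GWOW
After move 5 (U'): U=WRWB F=GWRG R=RGYR B=YBBB L=OOOW
Query: D face = GOYY

Answer: G O Y Y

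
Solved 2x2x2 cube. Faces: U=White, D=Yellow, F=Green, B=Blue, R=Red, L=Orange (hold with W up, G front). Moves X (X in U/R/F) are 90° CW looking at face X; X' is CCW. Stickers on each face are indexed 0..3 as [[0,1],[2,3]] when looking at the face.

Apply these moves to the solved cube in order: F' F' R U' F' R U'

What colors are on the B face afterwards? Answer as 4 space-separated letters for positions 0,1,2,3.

Answer: W B G B

Derivation:
After move 1 (F'): F=GGGG U=WWRR R=YRYR D=OOYY L=OWOW
After move 2 (F'): F=GGGG U=WWYY R=OROR D=WWYY L=OROR
After move 3 (R): R=OORR U=WGYG F=GWGY D=WBYB B=YBWB
After move 4 (U'): U=GGWY F=ORGY R=GWRR B=OOWB L=YBOR
After move 5 (F'): F=RYOG U=GGGR R=BWWR D=BRYB L=YYOW
After move 6 (R): R=WBRW U=GYGG F=RROB D=BWYO B=ROGB
After move 7 (U'): U=YGGG F=YYOB R=RRRW B=WBGB L=ROOW
Query: B face = WBGB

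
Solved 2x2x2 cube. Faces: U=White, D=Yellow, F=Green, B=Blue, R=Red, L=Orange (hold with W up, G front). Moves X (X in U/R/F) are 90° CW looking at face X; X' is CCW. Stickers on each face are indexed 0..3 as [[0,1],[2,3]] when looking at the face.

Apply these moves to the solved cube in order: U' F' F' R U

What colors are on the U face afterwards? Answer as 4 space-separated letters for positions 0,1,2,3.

Answer: Y W O G

Derivation:
After move 1 (U'): U=WWWW F=OOGG R=GGRR B=RRBB L=BBOO
After move 2 (F'): F=OGOG U=WWGR R=YGYR D=BOYY L=BWOW
After move 3 (F'): F=GGOO U=WWYY R=OGBR D=WWYY L=BROG
After move 4 (R): R=BORG U=WGYO F=GWOY D=WBYR B=YRWB
After move 5 (U): U=YWOG F=BOOY R=YRRG B=BRWB L=GWOG
Query: U face = YWOG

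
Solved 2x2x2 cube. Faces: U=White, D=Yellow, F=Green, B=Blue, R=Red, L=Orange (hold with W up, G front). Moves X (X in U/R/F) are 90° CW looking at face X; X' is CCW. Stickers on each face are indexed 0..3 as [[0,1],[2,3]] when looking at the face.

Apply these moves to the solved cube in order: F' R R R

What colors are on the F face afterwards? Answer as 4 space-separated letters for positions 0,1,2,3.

After move 1 (F'): F=GGGG U=WWRR R=YRYR D=OOYY L=OWOW
After move 2 (R): R=YYRR U=WGRG F=GOGY D=OBYB B=RBWB
After move 3 (R): R=RYRY U=WORY F=GBGB D=OWYR B=GBGB
After move 4 (R): R=RRYY U=WBRB F=GWGR D=OGYG B=YBOB
Query: F face = GWGR

Answer: G W G R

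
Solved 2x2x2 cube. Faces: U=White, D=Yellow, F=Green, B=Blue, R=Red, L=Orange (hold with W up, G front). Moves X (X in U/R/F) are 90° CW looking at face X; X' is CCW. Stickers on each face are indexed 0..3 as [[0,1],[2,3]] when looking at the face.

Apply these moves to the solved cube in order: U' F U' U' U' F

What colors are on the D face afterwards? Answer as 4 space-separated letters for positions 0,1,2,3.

After move 1 (U'): U=WWWW F=OOGG R=GGRR B=RRBB L=BBOO
After move 2 (F): F=GOGO U=WWOB R=WGWR D=RGYY L=BYOY
After move 3 (U'): U=WBWO F=BYGO R=GOWR B=WGBB L=RROY
After move 4 (U'): U=BOWW F=RRGO R=BYWR B=GOBB L=WGOY
After move 5 (U'): U=OWBW F=WGGO R=RRWR B=BYBB L=GOOY
After move 6 (F): F=GWOG U=OWYO R=BRWR D=WRYY L=GROG
Query: D face = WRYY

Answer: W R Y Y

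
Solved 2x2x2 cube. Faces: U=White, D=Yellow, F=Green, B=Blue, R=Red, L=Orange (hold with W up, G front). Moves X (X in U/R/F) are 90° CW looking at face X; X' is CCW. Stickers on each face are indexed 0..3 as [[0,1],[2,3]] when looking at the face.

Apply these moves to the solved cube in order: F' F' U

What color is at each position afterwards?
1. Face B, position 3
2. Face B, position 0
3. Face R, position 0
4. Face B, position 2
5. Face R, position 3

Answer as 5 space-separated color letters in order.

Answer: B O B B R

Derivation:
After move 1 (F'): F=GGGG U=WWRR R=YRYR D=OOYY L=OWOW
After move 2 (F'): F=GGGG U=WWYY R=OROR D=WWYY L=OROR
After move 3 (U): U=YWYW F=ORGG R=BBOR B=ORBB L=GGOR
Query 1: B[3] = B
Query 2: B[0] = O
Query 3: R[0] = B
Query 4: B[2] = B
Query 5: R[3] = R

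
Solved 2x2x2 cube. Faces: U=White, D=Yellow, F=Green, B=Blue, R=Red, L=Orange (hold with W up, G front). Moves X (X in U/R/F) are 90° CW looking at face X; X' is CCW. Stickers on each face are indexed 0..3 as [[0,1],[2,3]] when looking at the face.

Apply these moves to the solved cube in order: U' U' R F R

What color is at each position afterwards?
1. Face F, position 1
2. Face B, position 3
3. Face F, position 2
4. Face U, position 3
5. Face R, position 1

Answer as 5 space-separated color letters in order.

Answer: R B Y Y W

Derivation:
After move 1 (U'): U=WWWW F=OOGG R=GGRR B=RRBB L=BBOO
After move 2 (U'): U=WWWW F=BBGG R=OORR B=GGBB L=RROO
After move 3 (R): R=RORO U=WBWG F=BYGY D=YBYG B=WGWB
After move 4 (F): F=GBYY U=WBOR R=WOGO D=RRYG L=RYOB
After move 5 (R): R=GWOO U=WBOY F=GRYG D=RWYW B=RGBB
Query 1: F[1] = R
Query 2: B[3] = B
Query 3: F[2] = Y
Query 4: U[3] = Y
Query 5: R[1] = W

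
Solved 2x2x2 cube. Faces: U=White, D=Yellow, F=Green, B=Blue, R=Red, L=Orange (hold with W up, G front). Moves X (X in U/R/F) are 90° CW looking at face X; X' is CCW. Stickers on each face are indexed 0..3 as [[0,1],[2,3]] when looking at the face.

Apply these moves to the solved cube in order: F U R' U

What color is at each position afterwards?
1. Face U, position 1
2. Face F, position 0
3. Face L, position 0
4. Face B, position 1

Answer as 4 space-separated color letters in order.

After move 1 (F): F=GGGG U=WWOO R=WRWR D=RRYY L=OYOY
After move 2 (U): U=OWOW F=WRGG R=BBWR B=OYBB L=GGOY
After move 3 (R'): R=BRBW U=OBOO F=WWGW D=RRYG B=YYRB
After move 4 (U): U=OOOB F=BRGW R=YYBW B=GGRB L=WWOY
Query 1: U[1] = O
Query 2: F[0] = B
Query 3: L[0] = W
Query 4: B[1] = G

Answer: O B W G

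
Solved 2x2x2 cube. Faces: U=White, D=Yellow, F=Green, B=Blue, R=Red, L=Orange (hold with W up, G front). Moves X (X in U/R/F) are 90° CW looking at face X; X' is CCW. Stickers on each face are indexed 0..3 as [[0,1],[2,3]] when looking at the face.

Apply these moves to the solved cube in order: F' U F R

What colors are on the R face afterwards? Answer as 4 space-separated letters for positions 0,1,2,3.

After move 1 (F'): F=GGGG U=WWRR R=YRYR D=OOYY L=OWOW
After move 2 (U): U=RWRW F=YRGG R=BBYR B=OWBB L=GGOW
After move 3 (F): F=GYGR U=RWWG R=RBWR D=YBYY L=GOOO
After move 4 (R): R=WRRB U=RYWR F=GBGY D=YBYO B=GWWB
Query: R face = WRRB

Answer: W R R B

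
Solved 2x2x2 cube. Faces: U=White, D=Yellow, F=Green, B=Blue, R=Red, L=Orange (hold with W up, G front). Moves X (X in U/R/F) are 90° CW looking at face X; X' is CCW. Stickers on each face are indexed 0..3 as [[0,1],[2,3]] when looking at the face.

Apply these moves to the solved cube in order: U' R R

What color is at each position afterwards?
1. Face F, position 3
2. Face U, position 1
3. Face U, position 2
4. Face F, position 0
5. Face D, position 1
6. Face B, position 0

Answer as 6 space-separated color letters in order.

After move 1 (U'): U=WWWW F=OOGG R=GGRR B=RRBB L=BBOO
After move 2 (R): R=RGRG U=WOWG F=OYGY D=YBYR B=WRWB
After move 3 (R): R=RRGG U=WYWY F=OBGR D=YWYW B=GROB
Query 1: F[3] = R
Query 2: U[1] = Y
Query 3: U[2] = W
Query 4: F[0] = O
Query 5: D[1] = W
Query 6: B[0] = G

Answer: R Y W O W G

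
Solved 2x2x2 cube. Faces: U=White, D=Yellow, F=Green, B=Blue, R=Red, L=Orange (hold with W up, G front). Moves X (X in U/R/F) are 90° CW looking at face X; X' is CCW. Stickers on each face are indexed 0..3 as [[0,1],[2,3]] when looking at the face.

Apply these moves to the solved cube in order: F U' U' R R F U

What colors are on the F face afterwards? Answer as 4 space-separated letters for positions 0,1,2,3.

After move 1 (F): F=GGGG U=WWOO R=WRWR D=RRYY L=OYOY
After move 2 (U'): U=WOWO F=OYGG R=GGWR B=WRBB L=BBOY
After move 3 (U'): U=OOWW F=BBGG R=OYWR B=GGBB L=WROY
After move 4 (R): R=WORY U=OBWG F=BRGY D=RBYG B=WGOB
After move 5 (R): R=RWYO U=ORWY F=BBGG D=ROYW B=GGBB
After move 6 (F): F=GBGB U=ORYR R=WWYO D=YRYW L=WROO
After move 7 (U): U=YORR F=WWGB R=GGYO B=WRBB L=GBOO
Query: F face = WWGB

Answer: W W G B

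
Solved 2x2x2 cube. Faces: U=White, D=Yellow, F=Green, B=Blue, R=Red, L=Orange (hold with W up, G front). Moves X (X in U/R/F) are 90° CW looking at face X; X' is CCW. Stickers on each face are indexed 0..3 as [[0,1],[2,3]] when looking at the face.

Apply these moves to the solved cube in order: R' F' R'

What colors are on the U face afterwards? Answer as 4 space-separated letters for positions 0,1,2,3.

Answer: W Y R Y

Derivation:
After move 1 (R'): R=RRRR U=WBWB F=GWGW D=YGYG B=YBYB
After move 2 (F'): F=WWGG U=WBRR R=GRYR D=OOYG L=OBOW
After move 3 (R'): R=RRGY U=WYRY F=WBGR D=OWYG B=GBOB
Query: U face = WYRY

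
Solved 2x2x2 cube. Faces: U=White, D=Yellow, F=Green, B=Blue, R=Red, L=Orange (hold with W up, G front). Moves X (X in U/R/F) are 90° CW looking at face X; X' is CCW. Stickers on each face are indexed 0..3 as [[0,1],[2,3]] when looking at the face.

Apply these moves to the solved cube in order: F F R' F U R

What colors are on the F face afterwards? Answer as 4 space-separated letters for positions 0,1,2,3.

After move 1 (F): F=GGGG U=WWOO R=WRWR D=RRYY L=OYOY
After move 2 (F): F=GGGG U=WWYY R=OROR D=WWYY L=OROR
After move 3 (R'): R=RROO U=WBYB F=GWGY D=WGYG B=YBWB
After move 4 (F): F=GGYW U=WBRR R=YRBO D=ORYG L=OWOG
After move 5 (U): U=RWRB F=YRYW R=YBBO B=OWWB L=GGOG
After move 6 (R): R=BYOB U=RRRW F=YRYG D=OWYO B=BWWB
Query: F face = YRYG

Answer: Y R Y G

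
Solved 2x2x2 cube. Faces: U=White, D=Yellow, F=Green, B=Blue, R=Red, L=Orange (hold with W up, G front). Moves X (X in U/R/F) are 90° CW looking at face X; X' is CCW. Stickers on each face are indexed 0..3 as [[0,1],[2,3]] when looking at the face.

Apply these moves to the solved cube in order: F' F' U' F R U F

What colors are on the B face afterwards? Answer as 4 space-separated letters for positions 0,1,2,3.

After move 1 (F'): F=GGGG U=WWRR R=YRYR D=OOYY L=OWOW
After move 2 (F'): F=GGGG U=WWYY R=OROR D=WWYY L=OROR
After move 3 (U'): U=WYWY F=ORGG R=GGOR B=ORBB L=BBOR
After move 4 (F): F=GOGR U=WYRB R=WGYR D=OGYY L=BWOW
After move 5 (R): R=YWRG U=WORR F=GGGY D=OBYO B=BRYB
After move 6 (U): U=RWRO F=YWGY R=BRRG B=BWYB L=GGOW
After move 7 (F): F=GYYW U=RWWG R=RROG D=RBYO L=GOOB
Query: B face = BWYB

Answer: B W Y B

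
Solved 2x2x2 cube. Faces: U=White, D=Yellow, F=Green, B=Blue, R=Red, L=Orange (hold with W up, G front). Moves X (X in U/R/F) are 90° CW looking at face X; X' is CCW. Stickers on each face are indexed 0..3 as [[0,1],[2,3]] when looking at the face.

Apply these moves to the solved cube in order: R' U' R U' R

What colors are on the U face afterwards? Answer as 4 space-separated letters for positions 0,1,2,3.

After move 1 (R'): R=RRRR U=WBWB F=GWGW D=YGYG B=YBYB
After move 2 (U'): U=BBWW F=OOGW R=GWRR B=RRYB L=YBOO
After move 3 (R): R=RGRW U=BOWW F=OGGG D=YYYR B=WRBB
After move 4 (U'): U=OWBW F=YBGG R=OGRW B=RGBB L=WROO
After move 5 (R): R=ROWG U=OBBG F=YYGR D=YBYR B=WGWB
Query: U face = OBBG

Answer: O B B G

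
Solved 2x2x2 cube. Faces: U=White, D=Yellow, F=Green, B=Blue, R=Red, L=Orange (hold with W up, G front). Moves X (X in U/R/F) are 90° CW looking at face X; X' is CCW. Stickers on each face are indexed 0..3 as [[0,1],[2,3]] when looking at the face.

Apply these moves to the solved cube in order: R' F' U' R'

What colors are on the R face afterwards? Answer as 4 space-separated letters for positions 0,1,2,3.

After move 1 (R'): R=RRRR U=WBWB F=GWGW D=YGYG B=YBYB
After move 2 (F'): F=WWGG U=WBRR R=GRYR D=OOYG L=OBOW
After move 3 (U'): U=BRWR F=OBGG R=WWYR B=GRYB L=YBOW
After move 4 (R'): R=WRWY U=BYWG F=ORGR D=OBYG B=GROB
Query: R face = WRWY

Answer: W R W Y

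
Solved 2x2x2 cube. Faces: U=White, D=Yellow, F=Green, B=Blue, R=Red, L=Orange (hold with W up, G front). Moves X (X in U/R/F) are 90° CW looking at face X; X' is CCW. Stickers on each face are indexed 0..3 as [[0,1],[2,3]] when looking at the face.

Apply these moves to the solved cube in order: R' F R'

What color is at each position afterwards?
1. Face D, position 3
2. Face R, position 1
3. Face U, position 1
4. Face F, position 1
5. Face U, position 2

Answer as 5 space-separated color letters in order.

After move 1 (R'): R=RRRR U=WBWB F=GWGW D=YGYG B=YBYB
After move 2 (F): F=GGWW U=WBOO R=WRBR D=RRYG L=OYOG
After move 3 (R'): R=RRWB U=WYOY F=GBWO D=RGYW B=GBRB
Query 1: D[3] = W
Query 2: R[1] = R
Query 3: U[1] = Y
Query 4: F[1] = B
Query 5: U[2] = O

Answer: W R Y B O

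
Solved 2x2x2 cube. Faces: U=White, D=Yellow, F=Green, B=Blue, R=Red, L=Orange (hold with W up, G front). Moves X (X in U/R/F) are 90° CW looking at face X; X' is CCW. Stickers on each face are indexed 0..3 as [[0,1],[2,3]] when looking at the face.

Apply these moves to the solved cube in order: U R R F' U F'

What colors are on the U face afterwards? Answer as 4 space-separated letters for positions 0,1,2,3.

Answer: R W G Y

Derivation:
After move 1 (U): U=WWWW F=RRGG R=BBRR B=OOBB L=GGOO
After move 2 (R): R=RBRB U=WRWG F=RYGY D=YBYO B=WOWB
After move 3 (R): R=RRBB U=WYWY F=RBGO D=YWYW B=GORB
After move 4 (F'): F=BORG U=WYRB R=WRYB D=GOYW L=GYOW
After move 5 (U): U=RWBY F=WRRG R=GOYB B=GYRB L=BOOW
After move 6 (F'): F=RGWR U=RWGY R=OOGB D=OWYW L=BYOB
Query: U face = RWGY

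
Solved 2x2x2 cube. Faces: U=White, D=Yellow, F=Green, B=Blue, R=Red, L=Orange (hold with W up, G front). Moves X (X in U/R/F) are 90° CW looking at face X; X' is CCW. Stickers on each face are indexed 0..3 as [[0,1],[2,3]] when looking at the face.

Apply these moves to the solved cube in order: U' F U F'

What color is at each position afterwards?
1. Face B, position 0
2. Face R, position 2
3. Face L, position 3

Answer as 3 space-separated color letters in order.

Answer: B R B

Derivation:
After move 1 (U'): U=WWWW F=OOGG R=GGRR B=RRBB L=BBOO
After move 2 (F): F=GOGO U=WWOB R=WGWR D=RGYY L=BYOY
After move 3 (U): U=OWBW F=WGGO R=RRWR B=BYBB L=GOOY
After move 4 (F'): F=GOWG U=OWRW R=GRRR D=OYYY L=GWOB
Query 1: B[0] = B
Query 2: R[2] = R
Query 3: L[3] = B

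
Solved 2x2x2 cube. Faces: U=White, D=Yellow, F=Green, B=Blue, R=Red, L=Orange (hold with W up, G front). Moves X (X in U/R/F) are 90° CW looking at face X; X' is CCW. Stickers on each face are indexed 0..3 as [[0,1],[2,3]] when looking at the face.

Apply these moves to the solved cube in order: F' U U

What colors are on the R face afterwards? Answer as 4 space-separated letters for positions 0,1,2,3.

After move 1 (F'): F=GGGG U=WWRR R=YRYR D=OOYY L=OWOW
After move 2 (U): U=RWRW F=YRGG R=BBYR B=OWBB L=GGOW
After move 3 (U): U=RRWW F=BBGG R=OWYR B=GGBB L=YROW
Query: R face = OWYR

Answer: O W Y R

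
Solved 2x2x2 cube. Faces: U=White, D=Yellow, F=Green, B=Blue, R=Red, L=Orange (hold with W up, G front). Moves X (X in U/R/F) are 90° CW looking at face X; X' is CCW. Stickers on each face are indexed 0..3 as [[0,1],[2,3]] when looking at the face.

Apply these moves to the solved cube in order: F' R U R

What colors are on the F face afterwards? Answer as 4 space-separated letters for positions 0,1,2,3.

After move 1 (F'): F=GGGG U=WWRR R=YRYR D=OOYY L=OWOW
After move 2 (R): R=YYRR U=WGRG F=GOGY D=OBYB B=RBWB
After move 3 (U): U=RWGG F=YYGY R=RBRR B=OWWB L=GOOW
After move 4 (R): R=RRRB U=RYGY F=YBGB D=OWYO B=GWWB
Query: F face = YBGB

Answer: Y B G B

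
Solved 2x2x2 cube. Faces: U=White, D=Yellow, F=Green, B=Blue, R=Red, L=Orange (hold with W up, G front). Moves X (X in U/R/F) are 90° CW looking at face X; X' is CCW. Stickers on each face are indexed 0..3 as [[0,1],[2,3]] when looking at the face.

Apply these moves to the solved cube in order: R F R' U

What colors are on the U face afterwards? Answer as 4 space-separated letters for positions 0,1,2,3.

After move 1 (R): R=RRRR U=WGWG F=GYGY D=YBYB B=WBWB
After move 2 (F): F=GGYY U=WGOO R=WRGR D=RRYB L=OYOB
After move 3 (R'): R=RRWG U=WWOW F=GGYO D=RGYY B=BBRB
After move 4 (U): U=OWWW F=RRYO R=BBWG B=OYRB L=GGOB
Query: U face = OWWW

Answer: O W W W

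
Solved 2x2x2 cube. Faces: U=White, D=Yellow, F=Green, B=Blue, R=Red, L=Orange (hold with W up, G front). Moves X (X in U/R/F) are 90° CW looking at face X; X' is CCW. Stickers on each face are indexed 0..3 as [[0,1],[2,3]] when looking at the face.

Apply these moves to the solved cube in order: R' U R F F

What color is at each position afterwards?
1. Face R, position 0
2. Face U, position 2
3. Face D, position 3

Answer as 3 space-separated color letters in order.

Answer: O Y O

Derivation:
After move 1 (R'): R=RRRR U=WBWB F=GWGW D=YGYG B=YBYB
After move 2 (U): U=WWBB F=RRGW R=YBRR B=OOYB L=GWOO
After move 3 (R): R=RYRB U=WRBW F=RGGG D=YYYO B=BOWB
After move 4 (F): F=GRGG U=WROW R=BYWB D=RRYO L=GYOY
After move 5 (F): F=GGGR U=WRYY R=OYWB D=WBYO L=GROR
Query 1: R[0] = O
Query 2: U[2] = Y
Query 3: D[3] = O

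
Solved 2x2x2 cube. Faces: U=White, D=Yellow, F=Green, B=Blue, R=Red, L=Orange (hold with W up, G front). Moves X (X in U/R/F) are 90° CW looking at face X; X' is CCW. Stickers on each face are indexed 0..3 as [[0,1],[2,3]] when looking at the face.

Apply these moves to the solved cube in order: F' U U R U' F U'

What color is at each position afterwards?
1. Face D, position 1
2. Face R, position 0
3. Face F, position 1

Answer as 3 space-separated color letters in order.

After move 1 (F'): F=GGGG U=WWRR R=YRYR D=OOYY L=OWOW
After move 2 (U): U=RWRW F=YRGG R=BBYR B=OWBB L=GGOW
After move 3 (U): U=RRWW F=BBGG R=OWYR B=GGBB L=YROW
After move 4 (R): R=YORW U=RBWG F=BOGY D=OBYG B=WGRB
After move 5 (U'): U=BGRW F=YRGY R=BORW B=YORB L=WGOW
After move 6 (F): F=GYYR U=BGWG R=ROWW D=RBYG L=WOOB
After move 7 (U'): U=GGBW F=WOYR R=GYWW B=RORB L=YOOB
Query 1: D[1] = B
Query 2: R[0] = G
Query 3: F[1] = O

Answer: B G O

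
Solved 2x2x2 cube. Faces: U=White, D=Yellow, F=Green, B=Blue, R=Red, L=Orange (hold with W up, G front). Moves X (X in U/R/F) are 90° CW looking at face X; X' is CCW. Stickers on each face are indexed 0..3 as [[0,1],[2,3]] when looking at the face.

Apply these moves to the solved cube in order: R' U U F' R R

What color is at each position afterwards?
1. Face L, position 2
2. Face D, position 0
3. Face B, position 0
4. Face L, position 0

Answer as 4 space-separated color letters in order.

After move 1 (R'): R=RRRR U=WBWB F=GWGW D=YGYG B=YBYB
After move 2 (U): U=WWBB F=RRGW R=YBRR B=OOYB L=GWOO
After move 3 (U): U=BWBW F=YBGW R=OORR B=GWYB L=RROO
After move 4 (F'): F=BWYG U=BWOR R=GOYR D=ROYG L=RWOB
After move 5 (R): R=YGRO U=BWOG F=BOYG D=RYYG B=RWWB
After move 6 (R): R=RYOG U=BOOG F=BYYG D=RWYR B=GWWB
Query 1: L[2] = O
Query 2: D[0] = R
Query 3: B[0] = G
Query 4: L[0] = R

Answer: O R G R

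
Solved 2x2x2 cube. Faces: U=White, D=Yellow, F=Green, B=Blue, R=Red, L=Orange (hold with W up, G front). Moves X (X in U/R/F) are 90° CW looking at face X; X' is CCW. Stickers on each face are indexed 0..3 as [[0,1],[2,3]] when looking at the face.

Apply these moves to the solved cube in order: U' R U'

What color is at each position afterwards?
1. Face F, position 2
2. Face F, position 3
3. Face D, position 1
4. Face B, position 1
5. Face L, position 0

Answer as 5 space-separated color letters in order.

After move 1 (U'): U=WWWW F=OOGG R=GGRR B=RRBB L=BBOO
After move 2 (R): R=RGRG U=WOWG F=OYGY D=YBYR B=WRWB
After move 3 (U'): U=OGWW F=BBGY R=OYRG B=RGWB L=WROO
Query 1: F[2] = G
Query 2: F[3] = Y
Query 3: D[1] = B
Query 4: B[1] = G
Query 5: L[0] = W

Answer: G Y B G W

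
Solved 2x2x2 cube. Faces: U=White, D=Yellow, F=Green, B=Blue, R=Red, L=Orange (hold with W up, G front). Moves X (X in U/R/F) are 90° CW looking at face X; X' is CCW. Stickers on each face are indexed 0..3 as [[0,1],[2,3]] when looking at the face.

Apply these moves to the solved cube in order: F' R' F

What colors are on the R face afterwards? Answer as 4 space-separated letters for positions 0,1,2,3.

Answer: R R B Y

Derivation:
After move 1 (F'): F=GGGG U=WWRR R=YRYR D=OOYY L=OWOW
After move 2 (R'): R=RRYY U=WBRB F=GWGR D=OGYG B=YBOB
After move 3 (F): F=GGRW U=WBWW R=RRBY D=YRYG L=OOOG
Query: R face = RRBY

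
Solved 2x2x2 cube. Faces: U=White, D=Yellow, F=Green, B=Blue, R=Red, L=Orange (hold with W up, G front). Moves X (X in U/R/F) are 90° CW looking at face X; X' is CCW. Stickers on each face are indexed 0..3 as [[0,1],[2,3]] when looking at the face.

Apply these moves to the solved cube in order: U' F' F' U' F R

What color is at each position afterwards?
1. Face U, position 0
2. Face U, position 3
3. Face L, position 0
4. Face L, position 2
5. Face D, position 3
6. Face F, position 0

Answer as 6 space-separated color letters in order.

Answer: W R R O O O

Derivation:
After move 1 (U'): U=WWWW F=OOGG R=GGRR B=RRBB L=BBOO
After move 2 (F'): F=OGOG U=WWGR R=YGYR D=BOYY L=BWOW
After move 3 (F'): F=GGOO U=WWYY R=OGBR D=WWYY L=BROG
After move 4 (U'): U=WYWY F=BROO R=GGBR B=OGBB L=RROG
After move 5 (F): F=OBOR U=WYGR R=WGYR D=BGYY L=RWOW
After move 6 (R): R=YWRG U=WBGR F=OGOY D=BBYO B=RGYB
Query 1: U[0] = W
Query 2: U[3] = R
Query 3: L[0] = R
Query 4: L[2] = O
Query 5: D[3] = O
Query 6: F[0] = O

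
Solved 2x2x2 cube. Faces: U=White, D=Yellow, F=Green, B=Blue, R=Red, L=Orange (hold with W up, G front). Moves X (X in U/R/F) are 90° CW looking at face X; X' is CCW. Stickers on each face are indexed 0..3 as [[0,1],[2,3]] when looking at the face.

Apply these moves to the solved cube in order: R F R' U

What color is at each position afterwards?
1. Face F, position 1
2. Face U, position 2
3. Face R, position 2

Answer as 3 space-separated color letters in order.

Answer: R W W

Derivation:
After move 1 (R): R=RRRR U=WGWG F=GYGY D=YBYB B=WBWB
After move 2 (F): F=GGYY U=WGOO R=WRGR D=RRYB L=OYOB
After move 3 (R'): R=RRWG U=WWOW F=GGYO D=RGYY B=BBRB
After move 4 (U): U=OWWW F=RRYO R=BBWG B=OYRB L=GGOB
Query 1: F[1] = R
Query 2: U[2] = W
Query 3: R[2] = W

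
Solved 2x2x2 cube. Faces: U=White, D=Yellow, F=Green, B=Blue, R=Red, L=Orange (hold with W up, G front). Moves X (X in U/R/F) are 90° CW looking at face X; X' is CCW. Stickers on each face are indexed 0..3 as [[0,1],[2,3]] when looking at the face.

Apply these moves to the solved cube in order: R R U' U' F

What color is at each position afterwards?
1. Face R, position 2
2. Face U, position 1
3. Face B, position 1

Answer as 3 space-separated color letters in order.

After move 1 (R): R=RRRR U=WGWG F=GYGY D=YBYB B=WBWB
After move 2 (R): R=RRRR U=WYWY F=GBGB D=YWYW B=GBGB
After move 3 (U'): U=YYWW F=OOGB R=GBRR B=RRGB L=GBOO
After move 4 (U'): U=YWYW F=GBGB R=OORR B=GBGB L=RROO
After move 5 (F): F=GGBB U=YWOR R=YOWR D=ROYW L=RYOW
Query 1: R[2] = W
Query 2: U[1] = W
Query 3: B[1] = B

Answer: W W B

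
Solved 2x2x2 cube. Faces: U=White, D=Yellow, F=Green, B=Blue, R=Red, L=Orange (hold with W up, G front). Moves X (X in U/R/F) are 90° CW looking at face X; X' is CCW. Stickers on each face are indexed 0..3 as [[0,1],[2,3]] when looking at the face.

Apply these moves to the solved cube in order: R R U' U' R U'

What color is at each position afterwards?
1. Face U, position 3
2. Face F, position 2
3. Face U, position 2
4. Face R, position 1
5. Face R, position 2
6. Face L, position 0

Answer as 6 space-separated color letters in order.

After move 1 (R): R=RRRR U=WGWG F=GYGY D=YBYB B=WBWB
After move 2 (R): R=RRRR U=WYWY F=GBGB D=YWYW B=GBGB
After move 3 (U'): U=YYWW F=OOGB R=GBRR B=RRGB L=GBOO
After move 4 (U'): U=YWYW F=GBGB R=OORR B=GBGB L=RROO
After move 5 (R): R=RORO U=YBYB F=GWGW D=YGYG B=WBWB
After move 6 (U'): U=BBYY F=RRGW R=GWRO B=ROWB L=WBOO
Query 1: U[3] = Y
Query 2: F[2] = G
Query 3: U[2] = Y
Query 4: R[1] = W
Query 5: R[2] = R
Query 6: L[0] = W

Answer: Y G Y W R W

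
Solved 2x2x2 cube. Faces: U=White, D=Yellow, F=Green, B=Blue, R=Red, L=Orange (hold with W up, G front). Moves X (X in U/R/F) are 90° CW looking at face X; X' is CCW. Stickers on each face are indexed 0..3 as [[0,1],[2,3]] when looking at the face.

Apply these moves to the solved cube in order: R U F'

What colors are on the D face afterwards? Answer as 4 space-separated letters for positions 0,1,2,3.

After move 1 (R): R=RRRR U=WGWG F=GYGY D=YBYB B=WBWB
After move 2 (U): U=WWGG F=RRGY R=WBRR B=OOWB L=GYOO
After move 3 (F'): F=RYRG U=WWWR R=BBYR D=YOYB L=GGOG
Query: D face = YOYB

Answer: Y O Y B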